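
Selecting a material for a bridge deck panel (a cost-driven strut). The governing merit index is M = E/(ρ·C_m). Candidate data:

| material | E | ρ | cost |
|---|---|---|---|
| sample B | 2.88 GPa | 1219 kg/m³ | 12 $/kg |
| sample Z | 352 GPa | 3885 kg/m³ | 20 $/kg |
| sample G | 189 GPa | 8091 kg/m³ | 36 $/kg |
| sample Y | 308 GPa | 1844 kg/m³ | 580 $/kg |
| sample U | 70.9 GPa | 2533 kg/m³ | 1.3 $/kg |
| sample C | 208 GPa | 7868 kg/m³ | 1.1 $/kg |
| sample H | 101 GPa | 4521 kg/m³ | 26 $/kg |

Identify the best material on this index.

Per-candidate index values:
  sample C: M = 24.0 MN·m per $
  sample U: M = 21.5 MN·m per $
  sample Z: M = 4.53 MN·m per $
  sample H: M = 0.859 MN·m per $
  sample G: M = 0.649 MN·m per $
  sample Y: M = 0.288 MN·m per $
  sample B: M = 0.197 MN·m per $
Highest index: sample C.

sample C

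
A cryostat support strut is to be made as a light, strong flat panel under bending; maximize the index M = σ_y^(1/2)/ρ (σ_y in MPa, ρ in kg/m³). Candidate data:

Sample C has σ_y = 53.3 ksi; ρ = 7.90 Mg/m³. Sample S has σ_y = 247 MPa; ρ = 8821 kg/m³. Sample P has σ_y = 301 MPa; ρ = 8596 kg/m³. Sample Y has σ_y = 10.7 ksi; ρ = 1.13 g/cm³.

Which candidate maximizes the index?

Normalizing units and computing the index:
  sample C: σ_y = 367.5 MPa, ρ = 7900 kg/m³
  sample S: σ_y = 247.0 MPa, ρ = 8821 kg/m³
  sample P: σ_y = 301.0 MPa, ρ = 8596 kg/m³
  sample Y: σ_y = 73.77 MPa, ρ = 1130 kg/m³
  sample Y: M = 7.60×10⁻³
  sample C: M = 2.43×10⁻³
  sample P: M = 2.02×10⁻³
  sample S: M = 1.78×10⁻³
Sample Y has the largest M.

sample Y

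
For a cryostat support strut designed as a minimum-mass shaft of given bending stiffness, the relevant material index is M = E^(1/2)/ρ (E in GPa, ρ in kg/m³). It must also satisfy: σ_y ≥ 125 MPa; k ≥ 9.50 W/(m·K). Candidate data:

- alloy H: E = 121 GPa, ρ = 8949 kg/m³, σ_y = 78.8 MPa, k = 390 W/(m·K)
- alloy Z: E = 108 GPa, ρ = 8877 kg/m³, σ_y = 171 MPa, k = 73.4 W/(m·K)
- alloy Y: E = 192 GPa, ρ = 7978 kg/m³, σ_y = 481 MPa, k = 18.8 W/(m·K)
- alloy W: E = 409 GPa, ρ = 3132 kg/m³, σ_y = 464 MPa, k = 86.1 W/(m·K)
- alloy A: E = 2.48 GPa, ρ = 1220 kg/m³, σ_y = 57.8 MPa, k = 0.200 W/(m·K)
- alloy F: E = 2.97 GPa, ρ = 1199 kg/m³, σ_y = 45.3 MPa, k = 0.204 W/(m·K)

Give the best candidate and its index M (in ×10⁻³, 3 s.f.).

Screen on constraints: σ_y ≥ 125 MPa; k ≥ 9.50 W/(m·K). Survivors: alloy Z, alloy Y, alloy W.
Per-candidate index values:
  alloy W: M = 6.46×10⁻³
  alloy Y: M = 1.74×10⁻³
  alloy Z: M = 1.17×10⁻³
The maximum is for alloy W.

alloy W, M = 6.46×10⁻³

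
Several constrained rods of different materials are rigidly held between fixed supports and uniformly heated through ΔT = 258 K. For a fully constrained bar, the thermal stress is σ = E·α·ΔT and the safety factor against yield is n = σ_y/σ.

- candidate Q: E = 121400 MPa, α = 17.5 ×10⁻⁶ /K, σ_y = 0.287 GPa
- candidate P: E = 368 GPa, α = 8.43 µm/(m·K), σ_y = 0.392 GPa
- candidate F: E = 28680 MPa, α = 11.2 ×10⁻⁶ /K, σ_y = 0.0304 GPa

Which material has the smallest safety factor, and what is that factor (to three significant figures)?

candidate F, n = 0.367

With everything in SI (GPa, ×10⁻⁶/K, MPa):
  candidate Q: E = 121.4, α = 17.5, σ_y = 287.0 → σ = 548 MPa, n = 0.524
  candidate P: E = 368.0, α = 8.43, σ_y = 392.0 → σ = 800 MPa, n = 0.490
  candidate F: E = 28.68, α = 11.2, σ_y = 30.40 → σ = 82.9 MPa, n = 0.367
The minimum is candidate F at n = 0.367.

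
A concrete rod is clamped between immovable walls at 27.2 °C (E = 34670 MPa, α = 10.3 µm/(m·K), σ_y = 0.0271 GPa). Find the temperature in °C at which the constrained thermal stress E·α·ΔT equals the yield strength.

103 °C

E = 34670 MPa = 34.67 GPa.
σ_y = 0.0271 GPa = 27.10 MPa.
E·α·ΔT = 27.10 MPa ⇒ ΔT = 27.10 / (34.67×10³ × 10.3×10⁻⁶) = 75.89 K.
T = 27.2 + 75.89 = 103.1 °C.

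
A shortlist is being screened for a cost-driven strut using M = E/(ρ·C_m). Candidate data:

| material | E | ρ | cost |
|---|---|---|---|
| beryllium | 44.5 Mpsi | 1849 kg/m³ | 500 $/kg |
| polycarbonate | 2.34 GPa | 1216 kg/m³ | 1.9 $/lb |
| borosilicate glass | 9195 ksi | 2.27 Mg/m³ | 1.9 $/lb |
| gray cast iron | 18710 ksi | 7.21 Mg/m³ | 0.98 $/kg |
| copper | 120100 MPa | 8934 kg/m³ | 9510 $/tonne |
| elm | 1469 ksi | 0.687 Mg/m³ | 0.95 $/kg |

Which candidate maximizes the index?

Putting every candidate on a common basis:
  beryllium: E = 306.8 GPa, ρ = 1849 kg/m³, cost = 500.0 $/kg
  polycarbonate: E = 2.340 GPa, ρ = 1216 kg/m³, cost = 4.189 $/kg
  borosilicate glass: E = 63.40 GPa, ρ = 2270 kg/m³, cost = 4.189 $/kg
  gray cast iron: E = 129.0 GPa, ρ = 7210 kg/m³, cost = 0.9800 $/kg
  copper: E = 120.1 GPa, ρ = 8934 kg/m³, cost = 9.510 $/kg
  elm: E = 10.13 GPa, ρ = 687.0 kg/m³, cost = 0.9500 $/kg
  gray cast iron: M = 18.3 MN·m per $
  elm: M = 15.5 MN·m per $
  borosilicate glass: M = 6.67 MN·m per $
  copper: M = 1.41 MN·m per $
  polycarbonate: M = 0.459 MN·m per $
  beryllium: M = 0.332 MN·m per $
Gray cast iron has the largest M.

gray cast iron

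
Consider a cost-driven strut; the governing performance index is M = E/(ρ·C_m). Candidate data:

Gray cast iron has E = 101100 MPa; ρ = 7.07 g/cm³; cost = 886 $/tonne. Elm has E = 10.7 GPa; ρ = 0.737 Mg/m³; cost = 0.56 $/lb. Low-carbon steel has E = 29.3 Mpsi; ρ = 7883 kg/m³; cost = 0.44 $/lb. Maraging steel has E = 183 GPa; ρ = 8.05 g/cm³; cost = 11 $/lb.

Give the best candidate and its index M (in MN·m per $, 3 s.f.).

Convert each candidate to consistent units, then evaluate M:
  gray cast iron: E = 101.1 GPa, ρ = 7070 kg/m³, cost = 0.8860 $/kg
  elm: E = 10.70 GPa, ρ = 737.0 kg/m³, cost = 1.235 $/kg
  low-carbon steel: E = 202.0 GPa, ρ = 7883 kg/m³, cost = 0.9700 $/kg
  maraging steel: E = 183.0 GPa, ρ = 8050 kg/m³, cost = 24.25 $/kg
  low-carbon steel: M = 26.4 MN·m per $
  gray cast iron: M = 16.1 MN·m per $
  elm: M = 11.8 MN·m per $
  maraging steel: M = 0.937 MN·m per $
Low-carbon steel ranks first.

low-carbon steel, M = 26.4 MN·m per $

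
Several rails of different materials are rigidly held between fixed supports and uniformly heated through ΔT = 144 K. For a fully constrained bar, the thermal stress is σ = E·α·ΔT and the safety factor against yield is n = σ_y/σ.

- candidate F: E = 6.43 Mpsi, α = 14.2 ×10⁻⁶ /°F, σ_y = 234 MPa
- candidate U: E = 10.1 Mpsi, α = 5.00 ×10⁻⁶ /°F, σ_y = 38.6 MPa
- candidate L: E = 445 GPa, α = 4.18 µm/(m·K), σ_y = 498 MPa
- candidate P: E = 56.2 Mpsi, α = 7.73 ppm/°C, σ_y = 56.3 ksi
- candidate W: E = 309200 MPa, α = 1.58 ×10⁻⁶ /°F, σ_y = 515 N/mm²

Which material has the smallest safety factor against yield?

Per material, after unit conversion:
  candidate F: E = 44.33, α = 25.6, σ_y = 234.0 → σ = 163 MPa, n = 1.43
  candidate U: E = 69.64, α = 9.00, σ_y = 38.60 → σ = 90.2 MPa, n = 0.428
  candidate L: E = 445.0, α = 4.18, σ_y = 498.0 → σ = 268 MPa, n = 1.86
  candidate P: E = 387.5, α = 7.73, σ_y = 388.2 → σ = 431 MPa, n = 0.900
  candidate W: E = 309.2, α = 2.84, σ_y = 515.0 → σ = 127 MPa, n = 4.07
Candidate U has the lowest safety factor, n = 0.428.

candidate U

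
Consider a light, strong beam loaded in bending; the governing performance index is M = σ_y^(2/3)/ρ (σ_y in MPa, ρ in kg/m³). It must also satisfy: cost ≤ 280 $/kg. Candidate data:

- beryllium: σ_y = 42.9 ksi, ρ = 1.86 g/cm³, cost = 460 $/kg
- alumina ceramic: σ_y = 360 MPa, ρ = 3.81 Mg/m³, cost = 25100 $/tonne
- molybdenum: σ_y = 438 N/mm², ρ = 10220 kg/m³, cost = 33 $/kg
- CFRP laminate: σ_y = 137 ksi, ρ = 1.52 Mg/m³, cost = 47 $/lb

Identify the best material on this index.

CFRP laminate

Screen on constraints: cost ≤ 280 $/kg. Survivors: alumina ceramic, molybdenum, CFRP laminate.
Normalizing units and computing the index:
  alumina ceramic: σ_y = 360.0 MPa, ρ = 3810 kg/m³
  molybdenum: σ_y = 438.0 MPa, ρ = 10220 kg/m³
  CFRP laminate: σ_y = 944.6 MPa, ρ = 1520 kg/m³
  CFRP laminate: M = 63.3×10⁻³
  alumina ceramic: M = 13.3×10⁻³
  molybdenum: M = 5.64×10⁻³
The maximum is for CFRP laminate.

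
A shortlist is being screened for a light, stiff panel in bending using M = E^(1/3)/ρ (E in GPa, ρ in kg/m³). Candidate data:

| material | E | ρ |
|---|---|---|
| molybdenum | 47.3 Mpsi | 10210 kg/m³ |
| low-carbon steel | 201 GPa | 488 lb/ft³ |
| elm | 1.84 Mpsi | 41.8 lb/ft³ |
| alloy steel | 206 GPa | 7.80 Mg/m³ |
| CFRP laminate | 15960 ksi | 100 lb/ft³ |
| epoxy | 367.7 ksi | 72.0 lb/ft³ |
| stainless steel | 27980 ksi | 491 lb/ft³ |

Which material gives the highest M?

elm

In SI units:
  molybdenum: E = 326.1 GPa, ρ = 10210 kg/m³
  low-carbon steel: E = 201.0 GPa, ρ = 7817 kg/m³
  elm: E = 12.69 GPa, ρ = 669.6 kg/m³
  alloy steel: E = 206.0 GPa, ρ = 7800 kg/m³
  CFRP laminate: E = 110.0 GPa, ρ = 1602 kg/m³
  epoxy: E = 2.535 GPa, ρ = 1153 kg/m³
  stainless steel: E = 192.9 GPa, ρ = 7865 kg/m³
  elm: M = 3.48×10⁻³
  CFRP laminate: M = 2.99×10⁻³
  epoxy: M = 1.18×10⁻³
  alloy steel: M = 0.757×10⁻³
  low-carbon steel: M = 0.749×10⁻³
  stainless steel: M = 0.735×10⁻³
  molybdenum: M = 0.674×10⁻³
The maximum is for elm.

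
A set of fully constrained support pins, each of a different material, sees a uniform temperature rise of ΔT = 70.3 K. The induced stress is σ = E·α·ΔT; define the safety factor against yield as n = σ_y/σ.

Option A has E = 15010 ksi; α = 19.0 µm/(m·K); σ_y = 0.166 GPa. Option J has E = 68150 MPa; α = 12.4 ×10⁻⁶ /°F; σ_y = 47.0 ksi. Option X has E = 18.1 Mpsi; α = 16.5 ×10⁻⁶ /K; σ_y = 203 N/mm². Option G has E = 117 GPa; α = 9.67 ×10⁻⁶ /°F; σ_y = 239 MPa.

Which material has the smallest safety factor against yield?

Per material, after unit conversion:
  option A: E = 103.5, α = 19.0, σ_y = 166.0 → σ = 138 MPa, n = 1.20
  option J: E = 68.15, α = 22.3, σ_y = 324.1 → σ = 107 MPa, n = 3.03
  option X: E = 124.8, α = 16.5, σ_y = 203.0 → σ = 145 MPa, n = 1.40
  option G: E = 117.0, α = 17.4, σ_y = 239.0 → σ = 143 MPa, n = 1.67
Option A has the lowest safety factor, n = 1.20.

option A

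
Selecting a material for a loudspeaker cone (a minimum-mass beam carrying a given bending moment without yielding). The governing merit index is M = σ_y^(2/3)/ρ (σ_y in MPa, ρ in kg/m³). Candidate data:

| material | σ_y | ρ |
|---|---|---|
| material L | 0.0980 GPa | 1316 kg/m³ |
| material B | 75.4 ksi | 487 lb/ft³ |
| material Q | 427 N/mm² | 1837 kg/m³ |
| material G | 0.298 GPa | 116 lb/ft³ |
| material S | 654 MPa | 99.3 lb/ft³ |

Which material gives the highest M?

After converting to SI:
  material L: σ_y = 98.00 MPa, ρ = 1316 kg/m³
  material B: σ_y = 519.9 MPa, ρ = 7801 kg/m³
  material Q: σ_y = 427.0 MPa, ρ = 1837 kg/m³
  material G: σ_y = 298.0 MPa, ρ = 1858 kg/m³
  material S: σ_y = 654.0 MPa, ρ = 1591 kg/m³
  material S: M = 47.4×10⁻³
  material Q: M = 30.9×10⁻³
  material G: M = 24.0×10⁻³
  material L: M = 16.2×10⁻³
  material B: M = 8.29×10⁻³
Material S has the largest M.

material S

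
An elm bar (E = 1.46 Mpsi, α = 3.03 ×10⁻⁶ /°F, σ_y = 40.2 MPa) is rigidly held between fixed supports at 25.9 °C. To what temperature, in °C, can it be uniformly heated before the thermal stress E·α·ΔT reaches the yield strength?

758 °C

E = 1.46 Mpsi = 10.07 GPa.
α = 3.03×10⁻⁶/°F × 9/5 = 5.45×10⁻⁶/K.
E·α·ΔT = 40.20 MPa ⇒ ΔT = 40.20 / (10.07×10³ × 5.45×10⁻⁶) = 732.2 K.
T = 25.9 + 732.2 = 758.1 °C.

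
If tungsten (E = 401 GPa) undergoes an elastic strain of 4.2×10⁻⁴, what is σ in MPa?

σ = E·ε = 401000 MPa × 4.2×10⁻⁴ = 168 MPa.

168 MPa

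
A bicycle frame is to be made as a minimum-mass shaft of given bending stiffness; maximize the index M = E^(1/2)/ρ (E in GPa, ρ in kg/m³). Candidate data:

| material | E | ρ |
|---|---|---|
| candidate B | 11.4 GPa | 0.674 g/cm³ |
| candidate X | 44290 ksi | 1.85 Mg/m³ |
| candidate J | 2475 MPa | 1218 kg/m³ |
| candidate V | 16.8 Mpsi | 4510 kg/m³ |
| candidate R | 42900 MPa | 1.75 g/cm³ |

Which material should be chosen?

After converting to SI:
  candidate B: E = 11.40 GPa, ρ = 674.0 kg/m³
  candidate X: E = 305.4 GPa, ρ = 1850 kg/m³
  candidate J: E = 2.475 GPa, ρ = 1218 kg/m³
  candidate V: E = 115.8 GPa, ρ = 4510 kg/m³
  candidate R: E = 42.90 GPa, ρ = 1750 kg/m³
  candidate X: M = 9.45×10⁻³
  candidate B: M = 5.01×10⁻³
  candidate R: M = 3.74×10⁻³
  candidate V: M = 2.39×10⁻³
  candidate J: M = 1.29×10⁻³
Highest index: candidate X.

candidate X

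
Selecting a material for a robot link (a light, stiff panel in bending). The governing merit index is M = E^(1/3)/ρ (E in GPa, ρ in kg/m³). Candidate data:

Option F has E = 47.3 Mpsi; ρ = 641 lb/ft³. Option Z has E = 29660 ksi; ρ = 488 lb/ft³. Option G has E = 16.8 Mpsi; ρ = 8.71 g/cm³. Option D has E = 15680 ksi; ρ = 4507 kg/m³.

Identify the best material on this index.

option D

Putting every candidate on a common basis:
  option F: E = 326.1 GPa, ρ = 10270 kg/m³
  option Z: E = 204.5 GPa, ρ = 7817 kg/m³
  option G: E = 115.8 GPa, ρ = 8710 kg/m³
  option D: E = 108.1 GPa, ρ = 4507 kg/m³
  option D: M = 1.06×10⁻³
  option Z: M = 0.754×10⁻³
  option F: M = 0.670×10⁻³
  option G: M = 0.560×10⁻³
Option D has the largest M.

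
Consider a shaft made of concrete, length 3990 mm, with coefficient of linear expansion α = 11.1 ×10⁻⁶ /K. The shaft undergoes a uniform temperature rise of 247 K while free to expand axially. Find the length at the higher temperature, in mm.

ΔL = α·L₀·ΔT = 11.1×10⁻⁶ × 3990 mm × 247.0 K = 10.9 mm.
L = L₀ + ΔL = 3990 + 10.9 = 4000.9 mm.

4000.9 mm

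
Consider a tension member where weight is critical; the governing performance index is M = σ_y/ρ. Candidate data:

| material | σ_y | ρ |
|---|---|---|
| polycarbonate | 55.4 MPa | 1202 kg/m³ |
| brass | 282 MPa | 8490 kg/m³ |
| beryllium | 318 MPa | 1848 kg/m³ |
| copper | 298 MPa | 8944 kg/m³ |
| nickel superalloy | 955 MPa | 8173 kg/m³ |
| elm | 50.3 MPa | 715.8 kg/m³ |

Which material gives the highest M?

beryllium

Evaluate M for each candidate:
  beryllium: M = 172 kN·m/kg
  nickel superalloy: M = 117 kN·m/kg
  elm: M = 70.3 kN·m/kg
  polycarbonate: M = 46.1 kN·m/kg
  copper: M = 33.3 kN·m/kg
  brass: M = 33.2 kN·m/kg
Beryllium has the largest M.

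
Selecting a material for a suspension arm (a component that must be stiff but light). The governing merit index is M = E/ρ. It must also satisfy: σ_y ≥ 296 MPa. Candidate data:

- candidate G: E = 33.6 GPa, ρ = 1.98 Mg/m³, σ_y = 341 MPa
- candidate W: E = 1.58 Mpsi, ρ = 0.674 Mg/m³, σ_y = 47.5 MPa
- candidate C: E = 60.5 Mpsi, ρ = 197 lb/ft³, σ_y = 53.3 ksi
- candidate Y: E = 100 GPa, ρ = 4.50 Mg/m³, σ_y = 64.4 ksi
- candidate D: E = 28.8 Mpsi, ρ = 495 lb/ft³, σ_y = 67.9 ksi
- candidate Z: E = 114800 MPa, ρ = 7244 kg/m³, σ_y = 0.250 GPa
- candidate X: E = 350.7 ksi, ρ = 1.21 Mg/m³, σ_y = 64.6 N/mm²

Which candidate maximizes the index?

Screen on constraints: σ_y ≥ 296 MPa. Survivors: candidate G, candidate C, candidate Y, candidate D.
After converting to SI:
  candidate G: E = 33.60 GPa, ρ = 1980 kg/m³
  candidate C: E = 417.1 GPa, ρ = 3156 kg/m³
  candidate Y: E = 100.0 GPa, ρ = 4500 kg/m³
  candidate D: E = 198.6 GPa, ρ = 7929 kg/m³
  candidate C: M = 132 MN·m/kg
  candidate D: M = 25.0 MN·m/kg
  candidate Y: M = 22.2 MN·m/kg
  candidate G: M = 17.0 MN·m/kg
Candidate C has the largest M.

candidate C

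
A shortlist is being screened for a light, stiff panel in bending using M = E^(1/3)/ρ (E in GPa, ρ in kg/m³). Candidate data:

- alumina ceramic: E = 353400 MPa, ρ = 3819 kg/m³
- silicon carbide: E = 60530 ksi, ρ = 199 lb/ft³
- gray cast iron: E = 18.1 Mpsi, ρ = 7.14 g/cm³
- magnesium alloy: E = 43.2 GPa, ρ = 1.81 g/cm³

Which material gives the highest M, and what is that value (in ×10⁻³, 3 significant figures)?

silicon carbide, M = 2.34×10⁻³

In SI units:
  alumina ceramic: E = 353.4 GPa, ρ = 3819 kg/m³
  silicon carbide: E = 417.3 GPa, ρ = 3188 kg/m³
  gray cast iron: E = 124.8 GPa, ρ = 7140 kg/m³
  magnesium alloy: E = 43.20 GPa, ρ = 1810 kg/m³
  silicon carbide: M = 2.34×10⁻³
  magnesium alloy: M = 1.94×10⁻³
  alumina ceramic: M = 1.85×10⁻³
  gray cast iron: M = 0.700×10⁻³
Silicon carbide ranks first.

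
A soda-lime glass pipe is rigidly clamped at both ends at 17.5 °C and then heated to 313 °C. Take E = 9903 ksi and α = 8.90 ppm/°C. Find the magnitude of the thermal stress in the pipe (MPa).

E = 9903 ksi = 68.28 GPa.
ΔT = 295.5 K. Constrained thermal stress σ = E·α·ΔT = 68.28×10³ MPa × 8.90×10⁻⁶ × 295.5 = 180 MPa (compressive).

180 MPa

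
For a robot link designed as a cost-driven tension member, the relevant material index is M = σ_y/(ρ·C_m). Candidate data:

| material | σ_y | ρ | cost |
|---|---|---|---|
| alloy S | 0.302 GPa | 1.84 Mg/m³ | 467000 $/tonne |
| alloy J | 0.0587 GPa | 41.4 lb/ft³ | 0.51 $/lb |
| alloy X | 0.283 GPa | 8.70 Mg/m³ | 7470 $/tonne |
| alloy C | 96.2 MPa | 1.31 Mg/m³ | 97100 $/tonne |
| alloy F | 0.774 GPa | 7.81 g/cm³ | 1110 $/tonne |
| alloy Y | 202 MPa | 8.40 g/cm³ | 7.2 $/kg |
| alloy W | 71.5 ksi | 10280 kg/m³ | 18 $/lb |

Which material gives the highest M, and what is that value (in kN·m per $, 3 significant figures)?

alloy F, M = 89.3 kN·m per $

Normalizing units and computing the index:
  alloy S: σ_y = 302.0 MPa, ρ = 1840 kg/m³, cost = 467.0 $/kg
  alloy J: σ_y = 58.70 MPa, ρ = 663.2 kg/m³, cost = 1.124 $/kg
  alloy X: σ_y = 283.0 MPa, ρ = 8700 kg/m³, cost = 7.470 $/kg
  alloy C: σ_y = 96.20 MPa, ρ = 1310 kg/m³, cost = 97.10 $/kg
  alloy F: σ_y = 774.0 MPa, ρ = 7810 kg/m³, cost = 1.110 $/kg
  alloy Y: σ_y = 202.0 MPa, ρ = 8400 kg/m³, cost = 7.200 $/kg
  alloy W: σ_y = 493.0 MPa, ρ = 10280 kg/m³, cost = 39.68 $/kg
  alloy F: M = 89.3 kN·m per $
  alloy J: M = 78.7 kN·m per $
  alloy X: M = 4.35 kN·m per $
  alloy Y: M = 3.34 kN·m per $
  alloy W: M = 1.21 kN·m per $
  alloy C: M = 0.756 kN·m per $
  alloy S: M = 0.351 kN·m per $
Highest index: alloy F.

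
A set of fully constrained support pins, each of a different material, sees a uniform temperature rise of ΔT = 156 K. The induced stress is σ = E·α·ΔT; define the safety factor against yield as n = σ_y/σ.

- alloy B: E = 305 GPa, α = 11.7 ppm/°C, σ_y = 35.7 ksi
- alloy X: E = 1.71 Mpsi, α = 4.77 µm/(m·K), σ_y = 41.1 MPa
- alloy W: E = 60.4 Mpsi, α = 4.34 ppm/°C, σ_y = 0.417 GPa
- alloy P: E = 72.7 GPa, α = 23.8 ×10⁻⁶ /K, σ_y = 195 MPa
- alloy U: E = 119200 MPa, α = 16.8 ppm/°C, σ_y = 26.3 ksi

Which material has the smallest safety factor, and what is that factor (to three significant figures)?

alloy B, n = 0.442

With everything in SI (GPa, ×10⁻⁶/K, MPa):
  alloy B: E = 305.0, α = 11.7, σ_y = 246.1 → σ = 557 MPa, n = 0.442
  alloy X: E = 11.79, α = 4.77, σ_y = 41.10 → σ = 8.77 MPa, n = 4.68
  alloy W: E = 416.4, α = 4.34, σ_y = 417.0 → σ = 282 MPa, n = 1.48
  alloy P: E = 72.70, α = 23.8, σ_y = 195.0 → σ = 270 MPa, n = 0.722
  alloy U: E = 119.2, α = 16.8, σ_y = 181.3 → σ = 312 MPa, n = 0.580
Alloy B has the lowest safety factor, n = 0.442.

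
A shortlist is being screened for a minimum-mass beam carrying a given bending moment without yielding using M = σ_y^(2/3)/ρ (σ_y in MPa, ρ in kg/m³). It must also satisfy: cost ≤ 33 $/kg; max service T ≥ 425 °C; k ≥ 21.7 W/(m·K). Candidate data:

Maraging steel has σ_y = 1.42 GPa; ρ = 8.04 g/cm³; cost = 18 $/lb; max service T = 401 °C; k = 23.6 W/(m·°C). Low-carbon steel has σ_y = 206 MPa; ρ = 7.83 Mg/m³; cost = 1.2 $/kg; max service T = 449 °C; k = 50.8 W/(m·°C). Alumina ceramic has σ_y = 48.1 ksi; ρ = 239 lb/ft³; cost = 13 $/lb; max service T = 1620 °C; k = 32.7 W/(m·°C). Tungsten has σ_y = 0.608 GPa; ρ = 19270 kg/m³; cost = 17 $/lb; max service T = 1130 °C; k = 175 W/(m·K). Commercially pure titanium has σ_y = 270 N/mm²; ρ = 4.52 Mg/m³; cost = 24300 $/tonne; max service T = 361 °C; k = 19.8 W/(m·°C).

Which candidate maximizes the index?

Screen on constraints: cost ≤ 33 $/kg; max service T ≥ 425 °C; k ≥ 21.7 W/(m·K). Survivors: low-carbon steel, alumina ceramic.
After converting to SI:
  low-carbon steel: σ_y = 206.0 MPa, ρ = 7830 kg/m³
  alumina ceramic: σ_y = 331.6 MPa, ρ = 3828 kg/m³
  alumina ceramic: M = 12.5×10⁻³
  low-carbon steel: M = 4.45×10⁻³
Alumina ceramic ranks first.

alumina ceramic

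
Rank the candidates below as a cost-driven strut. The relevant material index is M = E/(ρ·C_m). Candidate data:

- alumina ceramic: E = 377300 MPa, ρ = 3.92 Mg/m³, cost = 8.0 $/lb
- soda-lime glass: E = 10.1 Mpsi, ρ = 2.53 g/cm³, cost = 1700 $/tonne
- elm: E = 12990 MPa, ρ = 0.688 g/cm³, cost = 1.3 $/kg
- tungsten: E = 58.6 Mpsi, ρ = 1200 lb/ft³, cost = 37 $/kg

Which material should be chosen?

soda-lime glass

In SI units:
  alumina ceramic: E = 377.3 GPa, ρ = 3920 kg/m³, cost = 17.64 $/kg
  soda-lime glass: E = 69.64 GPa, ρ = 2530 kg/m³, cost = 1.700 $/kg
  elm: E = 12.99 GPa, ρ = 688.0 kg/m³, cost = 1.300 $/kg
  tungsten: E = 404.0 GPa, ρ = 19220 kg/m³, cost = 37.00 $/kg
  soda-lime glass: M = 16.2 MN·m per $
  elm: M = 14.5 MN·m per $
  alumina ceramic: M = 5.46 MN·m per $
  tungsten: M = 0.568 MN·m per $
Soda-lime glass ranks first.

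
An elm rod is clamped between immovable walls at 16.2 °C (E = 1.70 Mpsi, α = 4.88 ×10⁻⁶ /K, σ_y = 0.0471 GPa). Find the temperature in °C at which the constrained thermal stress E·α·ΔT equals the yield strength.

E = 1.70 Mpsi = 11.72 GPa.
σ_y = 0.0471 GPa = 47.10 MPa.
E·α·ΔT = 47.10 MPa ⇒ ΔT = 47.10 / (11.72×10³ × 4.88×10⁻⁶) = 823.4 K.
T = 16.2 + 823.4 = 839.6 °C.

840 °C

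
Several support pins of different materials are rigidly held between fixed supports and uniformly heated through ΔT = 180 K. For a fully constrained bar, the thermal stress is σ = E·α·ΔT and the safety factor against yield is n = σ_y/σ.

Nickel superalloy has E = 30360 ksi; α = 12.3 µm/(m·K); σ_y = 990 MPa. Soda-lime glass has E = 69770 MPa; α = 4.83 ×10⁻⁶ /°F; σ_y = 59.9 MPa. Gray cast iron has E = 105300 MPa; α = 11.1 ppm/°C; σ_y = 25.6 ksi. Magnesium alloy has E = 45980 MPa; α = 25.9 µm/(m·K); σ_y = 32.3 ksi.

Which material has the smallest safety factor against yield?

soda-lime glass

In consistent units (E in GPa, α in ×10⁻⁶/K, σ_y in MPa):
  nickel superalloy: E = 209.3, α = 12.3, σ_y = 990.0 → σ = 463 MPa, n = 2.14
  soda-lime glass: E = 69.77, α = 8.69, σ_y = 59.90 → σ = 109 MPa, n = 0.549
  gray cast iron: E = 105.3, α = 11.1, σ_y = 176.5 → σ = 210 MPa, n = 0.839
  magnesium alloy: E = 45.98, α = 25.9, σ_y = 222.7 → σ = 214 MPa, n = 1.04
Soda-lime glass has the lowest safety factor, n = 0.549.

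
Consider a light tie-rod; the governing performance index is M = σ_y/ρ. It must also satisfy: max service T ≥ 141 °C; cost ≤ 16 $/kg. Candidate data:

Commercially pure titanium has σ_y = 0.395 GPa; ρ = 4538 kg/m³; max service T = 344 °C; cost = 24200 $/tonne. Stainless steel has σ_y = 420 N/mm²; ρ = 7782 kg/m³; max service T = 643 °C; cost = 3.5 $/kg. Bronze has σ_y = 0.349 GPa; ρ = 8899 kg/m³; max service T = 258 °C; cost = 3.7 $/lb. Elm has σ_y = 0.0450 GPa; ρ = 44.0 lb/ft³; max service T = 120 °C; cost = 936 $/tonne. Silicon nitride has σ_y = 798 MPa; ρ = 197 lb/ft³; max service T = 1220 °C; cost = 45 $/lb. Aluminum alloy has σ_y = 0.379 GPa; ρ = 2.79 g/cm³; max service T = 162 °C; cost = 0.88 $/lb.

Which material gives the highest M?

Screen on constraints: max service T ≥ 141 °C; cost ≤ 16 $/kg. Survivors: stainless steel, bronze, aluminum alloy.
Normalizing units and computing the index:
  stainless steel: σ_y = 420.0 MPa, ρ = 7782 kg/m³
  bronze: σ_y = 349.0 MPa, ρ = 8899 kg/m³
  aluminum alloy: σ_y = 379.0 MPa, ρ = 2790 kg/m³
  aluminum alloy: M = 136 kN·m/kg
  stainless steel: M = 54.0 kN·m/kg
  bronze: M = 39.2 kN·m/kg
Aluminum alloy ranks first.

aluminum alloy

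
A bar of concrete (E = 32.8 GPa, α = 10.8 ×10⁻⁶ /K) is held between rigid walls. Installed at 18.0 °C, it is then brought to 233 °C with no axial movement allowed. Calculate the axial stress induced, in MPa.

ΔT = 215.0 K. Constrained thermal stress σ = E·α·ΔT = 32.80×10³ MPa × 10.8×10⁻⁶ × 215.0 = 76.2 MPa (compressive).

76.2 MPa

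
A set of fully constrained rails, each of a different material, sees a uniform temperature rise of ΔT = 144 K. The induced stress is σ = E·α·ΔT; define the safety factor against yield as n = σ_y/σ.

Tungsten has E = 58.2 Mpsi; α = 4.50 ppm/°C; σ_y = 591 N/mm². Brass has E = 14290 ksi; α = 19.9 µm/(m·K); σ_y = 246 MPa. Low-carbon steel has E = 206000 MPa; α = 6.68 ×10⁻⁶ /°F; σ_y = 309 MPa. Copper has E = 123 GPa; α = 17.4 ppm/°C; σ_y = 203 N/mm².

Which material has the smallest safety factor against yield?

copper

In consistent units (E in GPa, α in ×10⁻⁶/K, σ_y in MPa):
  tungsten: E = 401.3, α = 4.50, σ_y = 591.0 → σ = 260 MPa, n = 2.27
  brass: E = 98.53, α = 19.9, σ_y = 246.0 → σ = 282 MPa, n = 0.871
  low-carbon steel: E = 206.0, α = 12.0, σ_y = 309.0 → σ = 357 MPa, n = 0.866
  copper: E = 123.0, α = 17.4, σ_y = 203.0 → σ = 308 MPa, n = 0.659
The minimum is copper at n = 0.659.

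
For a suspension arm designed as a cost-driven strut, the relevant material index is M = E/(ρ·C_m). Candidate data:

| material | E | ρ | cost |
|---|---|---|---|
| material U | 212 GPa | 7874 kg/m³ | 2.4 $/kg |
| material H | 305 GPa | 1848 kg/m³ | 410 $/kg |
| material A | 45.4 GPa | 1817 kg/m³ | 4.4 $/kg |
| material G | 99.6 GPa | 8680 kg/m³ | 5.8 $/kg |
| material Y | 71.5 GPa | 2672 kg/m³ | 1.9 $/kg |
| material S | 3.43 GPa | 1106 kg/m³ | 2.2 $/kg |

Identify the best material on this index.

Evaluate M for each candidate:
  material Y: M = 14.1 MN·m per $
  material U: M = 11.2 MN·m per $
  material A: M = 5.68 MN·m per $
  material G: M = 1.98 MN·m per $
  material S: M = 1.41 MN·m per $
  material H: M = 0.403 MN·m per $
Material Y ranks first.

material Y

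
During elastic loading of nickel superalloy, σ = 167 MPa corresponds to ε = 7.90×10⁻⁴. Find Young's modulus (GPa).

E = σ/ε = 167 MPa / 7.90×10⁻⁴ = 211400 MPa = 211 GPa.

211 GPa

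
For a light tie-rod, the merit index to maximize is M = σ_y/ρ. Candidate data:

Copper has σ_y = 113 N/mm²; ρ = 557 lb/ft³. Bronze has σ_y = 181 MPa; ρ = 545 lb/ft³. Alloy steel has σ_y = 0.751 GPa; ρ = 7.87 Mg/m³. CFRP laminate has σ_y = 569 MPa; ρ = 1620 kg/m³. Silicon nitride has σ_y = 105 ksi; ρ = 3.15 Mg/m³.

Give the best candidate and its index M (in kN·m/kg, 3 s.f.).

CFRP laminate, M = 351 kN·m/kg

In SI units:
  copper: σ_y = 113.0 MPa, ρ = 8922 kg/m³
  bronze: σ_y = 181.0 MPa, ρ = 8730 kg/m³
  alloy steel: σ_y = 751.0 MPa, ρ = 7870 kg/m³
  CFRP laminate: σ_y = 569.0 MPa, ρ = 1620 kg/m³
  silicon nitride: σ_y = 723.9 MPa, ρ = 3150 kg/m³
  CFRP laminate: M = 351 kN·m/kg
  silicon nitride: M = 230 kN·m/kg
  alloy steel: M = 95.4 kN·m/kg
  bronze: M = 20.7 kN·m/kg
  copper: M = 12.7 kN·m/kg
CFRP laminate has the largest M.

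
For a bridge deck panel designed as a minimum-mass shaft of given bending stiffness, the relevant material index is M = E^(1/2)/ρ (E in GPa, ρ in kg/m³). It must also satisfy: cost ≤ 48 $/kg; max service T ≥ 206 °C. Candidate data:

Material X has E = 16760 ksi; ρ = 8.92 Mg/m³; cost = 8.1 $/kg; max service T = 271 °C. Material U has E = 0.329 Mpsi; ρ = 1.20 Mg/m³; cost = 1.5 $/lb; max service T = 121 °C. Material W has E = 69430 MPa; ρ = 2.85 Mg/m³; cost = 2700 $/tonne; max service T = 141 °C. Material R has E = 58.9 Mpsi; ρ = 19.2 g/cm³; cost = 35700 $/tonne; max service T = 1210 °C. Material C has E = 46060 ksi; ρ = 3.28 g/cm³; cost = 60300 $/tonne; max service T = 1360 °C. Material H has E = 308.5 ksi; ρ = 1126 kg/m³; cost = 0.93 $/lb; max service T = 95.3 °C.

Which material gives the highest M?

material X

Screen on constraints: cost ≤ 48 $/kg; max service T ≥ 206 °C. Survivors: material X, material R.
Normalizing units and computing the index:
  material X: E = 115.6 GPa, ρ = 8920 kg/m³
  material R: E = 406.1 GPa, ρ = 19200 kg/m³
  material X: M = 1.21×10⁻³
  material R: M = 1.05×10⁻³
The maximum is for material X.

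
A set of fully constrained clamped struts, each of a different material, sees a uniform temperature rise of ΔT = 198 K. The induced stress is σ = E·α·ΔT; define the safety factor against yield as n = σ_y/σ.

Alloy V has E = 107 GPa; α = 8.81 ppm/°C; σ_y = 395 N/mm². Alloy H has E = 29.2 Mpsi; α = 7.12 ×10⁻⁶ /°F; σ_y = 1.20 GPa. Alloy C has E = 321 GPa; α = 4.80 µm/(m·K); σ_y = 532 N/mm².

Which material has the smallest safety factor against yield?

Converting E to GPa, α to ×10⁻⁶/K, σ_y to MPa, then σ and n for each:
  alloy V: E = 107.0, α = 8.81, σ_y = 395.0 → σ = 187 MPa, n = 2.12
  alloy H: E = 201.3, α = 12.8, σ_y = 1200 → σ = 511 MPa, n = 2.35
  alloy C: E = 321.0, α = 4.80, σ_y = 532.0 → σ = 305 MPa, n = 1.74
The minimum is alloy C at n = 1.74.

alloy C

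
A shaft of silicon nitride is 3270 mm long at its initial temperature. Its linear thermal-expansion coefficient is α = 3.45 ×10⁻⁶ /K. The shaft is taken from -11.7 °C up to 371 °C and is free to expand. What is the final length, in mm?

ΔT = 371 − (-11.7) = 382.7 K.
ΔL = α·L₀·ΔT = 3.45×10⁻⁶ × 3270 mm × 382.7 K = 4.32 mm.
L = L₀ + ΔL = 3270 + 4.32 = 3274.3 mm.

3274.3 mm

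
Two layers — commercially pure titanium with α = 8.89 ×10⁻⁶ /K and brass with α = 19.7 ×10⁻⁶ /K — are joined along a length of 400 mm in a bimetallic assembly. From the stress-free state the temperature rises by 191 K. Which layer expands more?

α(commercially pure titanium) = 8.89×10⁻⁶/K vs α(brass) = 19.7×10⁻⁶/K.
Higher α expands more for the same ΔT: brass.

brass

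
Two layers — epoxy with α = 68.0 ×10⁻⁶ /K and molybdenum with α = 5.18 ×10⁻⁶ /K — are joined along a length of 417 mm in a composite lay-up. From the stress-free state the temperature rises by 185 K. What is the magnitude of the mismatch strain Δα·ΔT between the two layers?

0.0116

Δα = |68.0 − 5.18|×10⁻⁶/K = 62.8×10⁻⁶/K.
Mismatch strain = Δα·ΔT = 62.8×10⁻⁶ × 185.0 = 0.0116.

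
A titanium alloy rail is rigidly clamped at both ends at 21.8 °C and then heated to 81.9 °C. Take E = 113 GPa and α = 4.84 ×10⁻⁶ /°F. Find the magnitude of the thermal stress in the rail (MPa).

59.2 MPa

α = 4.84×10⁻⁶/°F × 9/5 = 8.71×10⁻⁶/K.
ΔT = 60.10 K. Constrained thermal stress σ = E·α·ΔT = 113.0×10³ MPa × 8.71×10⁻⁶ × 60.10 = 59.2 MPa (compressive).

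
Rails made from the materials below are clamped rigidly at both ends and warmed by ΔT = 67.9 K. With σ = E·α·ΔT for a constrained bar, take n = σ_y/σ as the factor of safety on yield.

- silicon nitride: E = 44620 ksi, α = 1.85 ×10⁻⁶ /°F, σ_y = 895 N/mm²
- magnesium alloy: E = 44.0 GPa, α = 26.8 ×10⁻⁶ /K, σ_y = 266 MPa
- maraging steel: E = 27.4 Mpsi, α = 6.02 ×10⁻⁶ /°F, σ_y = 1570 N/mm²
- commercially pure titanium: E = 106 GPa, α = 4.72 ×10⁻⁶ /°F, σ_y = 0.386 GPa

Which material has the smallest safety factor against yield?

Per material, after unit conversion:
  silicon nitride: E = 307.6, α = 3.33, σ_y = 895.0 → σ = 69.6 MPa, n = 12.9
  magnesium alloy: E = 44.00, α = 26.8, σ_y = 266.0 → σ = 80.1 MPa, n = 3.32
  maraging steel: E = 188.9, α = 10.8, σ_y = 1570 → σ = 139 MPa, n = 11.3
  commercially pure titanium: E = 106.0, α = 8.50, σ_y = 386.0 → σ = 61.1 MPa, n = 6.31
The minimum is magnesium alloy at n = 3.32.

magnesium alloy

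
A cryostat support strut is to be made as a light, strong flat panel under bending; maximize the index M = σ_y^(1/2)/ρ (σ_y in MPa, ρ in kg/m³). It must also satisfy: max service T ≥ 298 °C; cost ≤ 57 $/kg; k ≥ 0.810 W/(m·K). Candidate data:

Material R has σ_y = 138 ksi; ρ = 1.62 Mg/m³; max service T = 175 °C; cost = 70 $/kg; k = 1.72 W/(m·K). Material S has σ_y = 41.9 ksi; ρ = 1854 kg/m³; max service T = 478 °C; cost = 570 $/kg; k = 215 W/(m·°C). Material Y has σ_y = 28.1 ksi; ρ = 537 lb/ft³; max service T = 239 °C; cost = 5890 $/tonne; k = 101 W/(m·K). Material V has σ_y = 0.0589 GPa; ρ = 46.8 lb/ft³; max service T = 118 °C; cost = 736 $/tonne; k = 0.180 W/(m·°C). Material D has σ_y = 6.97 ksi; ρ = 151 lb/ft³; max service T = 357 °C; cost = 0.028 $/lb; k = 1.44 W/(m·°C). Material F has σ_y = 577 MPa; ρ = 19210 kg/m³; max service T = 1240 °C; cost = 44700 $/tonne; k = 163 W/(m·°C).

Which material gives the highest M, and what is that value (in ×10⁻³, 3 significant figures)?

material D, M = 2.87×10⁻³

Screen on constraints: max service T ≥ 298 °C; cost ≤ 57 $/kg; k ≥ 0.810 W/(m·K). Survivors: material D, material F.
Putting every candidate on a common basis:
  material D: σ_y = 48.06 MPa, ρ = 2419 kg/m³
  material F: σ_y = 577.0 MPa, ρ = 19210 kg/m³
  material D: M = 2.87×10⁻³
  material F: M = 1.25×10⁻³
Highest index: material D.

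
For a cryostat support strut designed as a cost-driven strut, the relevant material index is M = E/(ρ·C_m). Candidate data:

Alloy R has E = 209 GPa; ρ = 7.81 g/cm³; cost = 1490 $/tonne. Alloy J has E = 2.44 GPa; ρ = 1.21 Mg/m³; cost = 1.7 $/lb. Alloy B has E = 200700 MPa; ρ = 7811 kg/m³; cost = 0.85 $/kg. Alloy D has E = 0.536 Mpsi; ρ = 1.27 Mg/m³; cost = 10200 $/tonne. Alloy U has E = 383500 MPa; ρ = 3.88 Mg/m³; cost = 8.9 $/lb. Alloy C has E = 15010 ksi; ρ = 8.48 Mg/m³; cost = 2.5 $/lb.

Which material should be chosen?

After converting to SI:
  alloy R: E = 209.0 GPa, ρ = 7810 kg/m³, cost = 1.490 $/kg
  alloy J: E = 2.440 GPa, ρ = 1210 kg/m³, cost = 3.748 $/kg
  alloy B: E = 200.7 GPa, ρ = 7811 kg/m³, cost = 0.8500 $/kg
  alloy D: E = 3.696 GPa, ρ = 1270 kg/m³, cost = 10.20 $/kg
  alloy U: E = 383.5 GPa, ρ = 3880 kg/m³, cost = 19.62 $/kg
  alloy C: E = 103.5 GPa, ρ = 8480 kg/m³, cost = 5.511 $/kg
  alloy B: M = 30.2 MN·m per $
  alloy R: M = 18.0 MN·m per $
  alloy U: M = 5.04 MN·m per $
  alloy C: M = 2.21 MN·m per $
  alloy J: M = 0.538 MN·m per $
  alloy D: M = 0.285 MN·m per $
The maximum is for alloy B.

alloy B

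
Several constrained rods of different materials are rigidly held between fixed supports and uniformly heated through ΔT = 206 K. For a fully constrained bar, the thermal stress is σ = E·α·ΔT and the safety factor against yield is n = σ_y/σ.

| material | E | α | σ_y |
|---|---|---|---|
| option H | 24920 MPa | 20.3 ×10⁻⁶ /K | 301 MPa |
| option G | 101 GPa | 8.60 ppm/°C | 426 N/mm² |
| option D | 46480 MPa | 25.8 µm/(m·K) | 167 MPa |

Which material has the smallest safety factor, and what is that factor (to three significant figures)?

option D, n = 0.676

Per material, after unit conversion:
  option H: E = 24.92, α = 20.3, σ_y = 301.0 → σ = 104 MPa, n = 2.89
  option G: E = 101.0, α = 8.60, σ_y = 426.0 → σ = 179 MPa, n = 2.38
  option D: E = 46.48, α = 25.8, σ_y = 167.0 → σ = 247 MPa, n = 0.676
Option D has the lowest safety factor, n = 0.676.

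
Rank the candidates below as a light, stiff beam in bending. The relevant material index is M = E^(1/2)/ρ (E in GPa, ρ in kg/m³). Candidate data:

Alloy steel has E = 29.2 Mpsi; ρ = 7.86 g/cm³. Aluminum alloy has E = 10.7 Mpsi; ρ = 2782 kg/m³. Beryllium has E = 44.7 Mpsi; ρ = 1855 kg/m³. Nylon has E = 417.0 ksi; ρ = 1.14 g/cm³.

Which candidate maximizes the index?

Normalizing units and computing the index:
  alloy steel: E = 201.3 GPa, ρ = 7860 kg/m³
  aluminum alloy: E = 73.77 GPa, ρ = 2782 kg/m³
  beryllium: E = 308.2 GPa, ρ = 1855 kg/m³
  nylon: E = 2.875 GPa, ρ = 1140 kg/m³
  beryllium: M = 9.46×10⁻³
  aluminum alloy: M = 3.09×10⁻³
  alloy steel: M = 1.81×10⁻³
  nylon: M = 1.49×10⁻³
Beryllium has the largest M.

beryllium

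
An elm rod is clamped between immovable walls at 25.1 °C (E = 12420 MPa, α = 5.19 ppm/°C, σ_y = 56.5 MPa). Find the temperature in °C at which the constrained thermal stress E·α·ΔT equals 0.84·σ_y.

761 °C

E = 12420 MPa = 12.42 GPa.
E·α·ΔT = 47.46 MPa ⇒ ΔT = 47.46 / (12.42×10³ × 5.19×10⁻⁶) = 736.3 K.
T = 25.1 + 736.3 = 761.4 °C.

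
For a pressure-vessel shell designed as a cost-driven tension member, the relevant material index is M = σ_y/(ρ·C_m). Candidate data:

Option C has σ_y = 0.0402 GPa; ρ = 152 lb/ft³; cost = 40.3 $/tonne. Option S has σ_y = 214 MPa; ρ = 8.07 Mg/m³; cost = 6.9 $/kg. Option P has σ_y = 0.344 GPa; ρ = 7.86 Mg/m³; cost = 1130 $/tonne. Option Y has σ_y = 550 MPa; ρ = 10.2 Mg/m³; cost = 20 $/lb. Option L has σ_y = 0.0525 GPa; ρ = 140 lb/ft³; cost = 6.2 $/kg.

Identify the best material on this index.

After converting to SI:
  option C: σ_y = 40.20 MPa, ρ = 2435 kg/m³, cost = 0.04030 $/kg
  option S: σ_y = 214.0 MPa, ρ = 8070 kg/m³, cost = 6.900 $/kg
  option P: σ_y = 344.0 MPa, ρ = 7860 kg/m³, cost = 1.130 $/kg
  option Y: σ_y = 550.0 MPa, ρ = 10200 kg/m³, cost = 44.09 $/kg
  option L: σ_y = 52.50 MPa, ρ = 2243 kg/m³, cost = 6.200 $/kg
  option C: M = 410 kN·m per $
  option P: M = 38.7 kN·m per $
  option S: M = 3.84 kN·m per $
  option L: M = 3.78 kN·m per $
  option Y: M = 1.22 kN·m per $
Option C ranks first.

option C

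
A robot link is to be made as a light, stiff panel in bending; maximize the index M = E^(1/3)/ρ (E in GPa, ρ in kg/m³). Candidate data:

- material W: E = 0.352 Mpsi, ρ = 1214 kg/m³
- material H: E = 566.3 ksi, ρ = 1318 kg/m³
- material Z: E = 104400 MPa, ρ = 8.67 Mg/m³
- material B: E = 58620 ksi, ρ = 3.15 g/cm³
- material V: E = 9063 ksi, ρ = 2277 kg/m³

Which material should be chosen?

Putting every candidate on a common basis:
  material W: E = 2.427 GPa, ρ = 1214 kg/m³
  material H: E = 3.905 GPa, ρ = 1318 kg/m³
  material Z: E = 104.4 GPa, ρ = 8670 kg/m³
  material B: E = 404.2 GPa, ρ = 3150 kg/m³
  material V: E = 62.49 GPa, ρ = 2277 kg/m³
  material B: M = 2.35×10⁻³
  material V: M = 1.74×10⁻³
  material H: M = 1.19×10⁻³
  material W: M = 1.11×10⁻³
  material Z: M = 0.543×10⁻³
The maximum is for material B.

material B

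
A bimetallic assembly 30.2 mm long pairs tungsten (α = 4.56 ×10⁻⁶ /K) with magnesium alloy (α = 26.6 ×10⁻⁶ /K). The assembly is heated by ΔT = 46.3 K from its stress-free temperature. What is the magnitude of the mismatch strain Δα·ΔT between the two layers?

Δα = |4.56 − 26.6|×10⁻⁶/K = 22.0×10⁻⁶/K.
Mismatch strain = Δα·ΔT = 22.0×10⁻⁶ × 46.3 = 1.02×10⁻³.

1.02×10⁻³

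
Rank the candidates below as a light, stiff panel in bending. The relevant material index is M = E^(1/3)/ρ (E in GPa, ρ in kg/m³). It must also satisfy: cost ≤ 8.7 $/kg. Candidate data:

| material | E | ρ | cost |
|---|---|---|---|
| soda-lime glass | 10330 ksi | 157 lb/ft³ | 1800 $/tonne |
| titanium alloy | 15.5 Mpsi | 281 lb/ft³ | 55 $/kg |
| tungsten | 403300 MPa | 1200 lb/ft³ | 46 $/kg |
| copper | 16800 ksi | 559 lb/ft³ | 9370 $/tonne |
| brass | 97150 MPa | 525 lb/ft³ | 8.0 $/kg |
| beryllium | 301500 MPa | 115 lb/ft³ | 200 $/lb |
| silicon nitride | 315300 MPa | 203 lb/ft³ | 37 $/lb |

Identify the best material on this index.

Screen on constraints: cost ≤ 8.7 $/kg. Survivors: soda-lime glass, brass.
After converting to SI:
  soda-lime glass: E = 71.22 GPa, ρ = 2515 kg/m³
  brass: E = 97.15 GPa, ρ = 8410 kg/m³
  soda-lime glass: M = 1.65×10⁻³
  brass: M = 0.547×10⁻³
Soda-lime glass has the largest M.

soda-lime glass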